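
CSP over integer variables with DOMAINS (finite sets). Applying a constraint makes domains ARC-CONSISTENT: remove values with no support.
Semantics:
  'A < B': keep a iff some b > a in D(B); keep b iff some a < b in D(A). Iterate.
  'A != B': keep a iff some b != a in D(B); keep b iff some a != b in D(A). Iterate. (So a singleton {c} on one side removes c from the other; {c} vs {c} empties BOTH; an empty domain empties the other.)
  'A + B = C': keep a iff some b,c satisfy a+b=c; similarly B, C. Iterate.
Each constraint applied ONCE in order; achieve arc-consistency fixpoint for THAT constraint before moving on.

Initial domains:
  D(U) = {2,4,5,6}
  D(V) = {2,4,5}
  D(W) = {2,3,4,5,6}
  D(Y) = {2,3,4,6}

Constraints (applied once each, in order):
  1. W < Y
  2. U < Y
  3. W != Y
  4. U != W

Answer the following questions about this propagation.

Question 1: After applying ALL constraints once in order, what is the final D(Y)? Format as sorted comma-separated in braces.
Answer: {3,4,6}

Derivation:
Constraint 1 (W < Y) on D(W)={2,3,4,5,6} D(Y)={2,3,4,6}: W {2,3,4,5,6}->{2,3,4,5}; Y {2,3,4,6}->{3,4,6}
Constraint 2 (U < Y) on D(U)={2,4,5,6} D(Y)={3,4,6}: U {2,4,5,6}->{2,4,5}
Constraint 3 (W != Y) on D(W)={2,3,4,5} D(Y)={3,4,6}: no change
Constraint 4 (U != W) on D(U)={2,4,5} D(W)={2,3,4,5}: no change
So after all 4 constraints: D(Y) = {3,4,6}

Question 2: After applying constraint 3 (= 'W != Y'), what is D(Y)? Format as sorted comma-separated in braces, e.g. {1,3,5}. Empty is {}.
Constraint 1 (W < Y) on D(W)={2,3,4,5,6} D(Y)={2,3,4,6}: W {2,3,4,5,6}->{2,3,4,5}; Y {2,3,4,6}->{3,4,6}
Constraint 2 (U < Y) on D(U)={2,4,5,6} D(Y)={3,4,6}: U {2,4,5,6}->{2,4,5}
Constraint 3 (W != Y) on D(W)={2,3,4,5} D(Y)={3,4,6}: no change
So after constraint 3: D(Y) = {3,4,6}

Answer: {3,4,6}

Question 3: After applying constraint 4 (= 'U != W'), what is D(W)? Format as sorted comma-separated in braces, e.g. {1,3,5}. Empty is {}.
Answer: {2,3,4,5}

Derivation:
Constraint 1 (W < Y) on D(W)={2,3,4,5,6} D(Y)={2,3,4,6}: W {2,3,4,5,6}->{2,3,4,5}; Y {2,3,4,6}->{3,4,6}
Constraint 2 (U < Y) on D(U)={2,4,5,6} D(Y)={3,4,6}: U {2,4,5,6}->{2,4,5}
Constraint 3 (W != Y) on D(W)={2,3,4,5} D(Y)={3,4,6}: no change
Constraint 4 (U != W) on D(U)={2,4,5} D(W)={2,3,4,5}: no change
So after constraint 4: D(W) = {2,3,4,5}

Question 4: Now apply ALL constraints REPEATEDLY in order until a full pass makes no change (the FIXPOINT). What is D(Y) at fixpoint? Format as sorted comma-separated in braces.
Answer: {3,4,6}

Derivation:
pass 0 (initial): D(Y)={2,3,4,6}
pass 1: U {2,4,5,6}->{2,4,5}; W {2,3,4,5,6}->{2,3,4,5}; Y {2,3,4,6}->{3,4,6}
pass 2: no change
Fixpoint after 2 passes: D(Y) = {3,4,6}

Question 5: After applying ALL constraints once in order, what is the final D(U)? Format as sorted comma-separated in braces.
Answer: {2,4,5}

Derivation:
Constraint 1 (W < Y) on D(W)={2,3,4,5,6} D(Y)={2,3,4,6}: W {2,3,4,5,6}->{2,3,4,5}; Y {2,3,4,6}->{3,4,6}
Constraint 2 (U < Y) on D(U)={2,4,5,6} D(Y)={3,4,6}: U {2,4,5,6}->{2,4,5}
Constraint 3 (W != Y) on D(W)={2,3,4,5} D(Y)={3,4,6}: no change
Constraint 4 (U != W) on D(U)={2,4,5} D(W)={2,3,4,5}: no change
So after all 4 constraints: D(U) = {2,4,5}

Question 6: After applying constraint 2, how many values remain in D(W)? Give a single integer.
Constraint 1 (W < Y) on D(W)={2,3,4,5,6} D(Y)={2,3,4,6}: W {2,3,4,5,6}->{2,3,4,5}; Y {2,3,4,6}->{3,4,6}
Constraint 2 (U < Y) on D(U)={2,4,5,6} D(Y)={3,4,6}: U {2,4,5,6}->{2,4,5}
So after constraint 2: D(W)={2,3,4,5}, size = 4

Answer: 4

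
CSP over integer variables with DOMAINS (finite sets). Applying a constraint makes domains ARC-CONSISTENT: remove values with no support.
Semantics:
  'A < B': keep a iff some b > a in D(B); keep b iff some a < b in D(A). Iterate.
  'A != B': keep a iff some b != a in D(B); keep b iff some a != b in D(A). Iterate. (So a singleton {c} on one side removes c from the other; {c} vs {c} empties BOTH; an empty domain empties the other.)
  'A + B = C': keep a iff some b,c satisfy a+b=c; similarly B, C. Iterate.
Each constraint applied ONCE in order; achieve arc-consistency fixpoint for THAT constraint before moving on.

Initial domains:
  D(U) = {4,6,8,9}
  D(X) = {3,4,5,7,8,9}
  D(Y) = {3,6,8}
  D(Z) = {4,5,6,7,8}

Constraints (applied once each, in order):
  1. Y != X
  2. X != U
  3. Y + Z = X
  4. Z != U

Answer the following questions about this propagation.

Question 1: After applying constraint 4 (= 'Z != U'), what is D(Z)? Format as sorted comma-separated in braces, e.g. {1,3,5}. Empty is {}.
Constraint 1 (Y != X) on D(Y)={3,6,8} D(X)={3,4,5,7,8,9}: no change
Constraint 2 (X != U) on D(X)={3,4,5,7,8,9} D(U)={4,6,8,9}: no change
Constraint 3 (Y + Z = X) on D(Y)={3,6,8} D(Z)={4,5,6,7,8} D(X)={3,4,5,7,8,9}: Y {3,6,8}->{3}; Z {4,5,6,7,8}->{4,5,6}; X {3,4,5,7,8,9}->{7,8,9}
Constraint 4 (Z != U) on D(Z)={4,5,6} D(U)={4,6,8,9}: no change
So after constraint 4: D(Z) = {4,5,6}

Answer: {4,5,6}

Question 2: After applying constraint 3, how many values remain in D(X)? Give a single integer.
Constraint 1 (Y != X) on D(Y)={3,6,8} D(X)={3,4,5,7,8,9}: no change
Constraint 2 (X != U) on D(X)={3,4,5,7,8,9} D(U)={4,6,8,9}: no change
Constraint 3 (Y + Z = X) on D(Y)={3,6,8} D(Z)={4,5,6,7,8} D(X)={3,4,5,7,8,9}: Y {3,6,8}->{3}; Z {4,5,6,7,8}->{4,5,6}; X {3,4,5,7,8,9}->{7,8,9}
So after constraint 3: D(X)={7,8,9}, size = 3

Answer: 3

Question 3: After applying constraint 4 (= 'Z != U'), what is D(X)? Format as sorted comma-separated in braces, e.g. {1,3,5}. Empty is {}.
Constraint 1 (Y != X) on D(Y)={3,6,8} D(X)={3,4,5,7,8,9}: no change
Constraint 2 (X != U) on D(X)={3,4,5,7,8,9} D(U)={4,6,8,9}: no change
Constraint 3 (Y + Z = X) on D(Y)={3,6,8} D(Z)={4,5,6,7,8} D(X)={3,4,5,7,8,9}: Y {3,6,8}->{3}; Z {4,5,6,7,8}->{4,5,6}; X {3,4,5,7,8,9}->{7,8,9}
Constraint 4 (Z != U) on D(Z)={4,5,6} D(U)={4,6,8,9}: no change
So after constraint 4: D(X) = {7,8,9}

Answer: {7,8,9}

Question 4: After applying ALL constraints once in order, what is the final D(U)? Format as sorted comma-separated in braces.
Constraint 1 (Y != X) on D(Y)={3,6,8} D(X)={3,4,5,7,8,9}: no change
Constraint 2 (X != U) on D(X)={3,4,5,7,8,9} D(U)={4,6,8,9}: no change
Constraint 3 (Y + Z = X) on D(Y)={3,6,8} D(Z)={4,5,6,7,8} D(X)={3,4,5,7,8,9}: Y {3,6,8}->{3}; Z {4,5,6,7,8}->{4,5,6}; X {3,4,5,7,8,9}->{7,8,9}
Constraint 4 (Z != U) on D(Z)={4,5,6} D(U)={4,6,8,9}: no change
So after all 4 constraints: D(U) = {4,6,8,9}

Answer: {4,6,8,9}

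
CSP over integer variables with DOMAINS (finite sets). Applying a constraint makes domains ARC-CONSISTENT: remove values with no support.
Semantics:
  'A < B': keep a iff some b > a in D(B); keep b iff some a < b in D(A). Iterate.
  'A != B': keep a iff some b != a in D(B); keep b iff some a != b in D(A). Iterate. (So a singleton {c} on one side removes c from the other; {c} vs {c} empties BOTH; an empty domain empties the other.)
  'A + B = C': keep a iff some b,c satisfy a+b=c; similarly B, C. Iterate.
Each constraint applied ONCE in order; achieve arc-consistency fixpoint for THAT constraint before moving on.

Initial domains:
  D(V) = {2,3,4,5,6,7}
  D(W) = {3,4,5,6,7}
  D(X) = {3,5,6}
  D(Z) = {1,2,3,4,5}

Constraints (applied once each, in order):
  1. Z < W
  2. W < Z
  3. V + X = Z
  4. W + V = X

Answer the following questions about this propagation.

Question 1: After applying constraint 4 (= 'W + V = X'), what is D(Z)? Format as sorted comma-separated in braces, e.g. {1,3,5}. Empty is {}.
Constraint 1 (Z < W) on D(Z)={1,2,3,4,5} D(W)={3,4,5,6,7}: no change
Constraint 2 (W < Z) on D(W)={3,4,5,6,7} D(Z)={1,2,3,4,5}: W {3,4,5,6,7}->{3,4}; Z {1,2,3,4,5}->{4,5}
Constraint 3 (V + X = Z) on D(V)={2,3,4,5,6,7} D(X)={3,5,6} D(Z)={4,5}: V {2,3,4,5,6,7}->{2}; X {3,5,6}->{3}; Z {4,5}->{5}
Constraint 4 (W + V = X) on D(W)={3,4} D(V)={2} D(X)={3}: W {3,4}->{}; V {2}->{}; X {3}->{}
So after constraint 4: D(Z) = {5}

Answer: {5}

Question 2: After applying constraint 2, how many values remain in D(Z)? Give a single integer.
Constraint 1 (Z < W) on D(Z)={1,2,3,4,5} D(W)={3,4,5,6,7}: no change
Constraint 2 (W < Z) on D(W)={3,4,5,6,7} D(Z)={1,2,3,4,5}: W {3,4,5,6,7}->{3,4}; Z {1,2,3,4,5}->{4,5}
So after constraint 2: D(Z)={4,5}, size = 2

Answer: 2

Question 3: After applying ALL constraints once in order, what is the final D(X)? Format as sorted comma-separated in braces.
Answer: {}

Derivation:
Constraint 1 (Z < W) on D(Z)={1,2,3,4,5} D(W)={3,4,5,6,7}: no change
Constraint 2 (W < Z) on D(W)={3,4,5,6,7} D(Z)={1,2,3,4,5}: W {3,4,5,6,7}->{3,4}; Z {1,2,3,4,5}->{4,5}
Constraint 3 (V + X = Z) on D(V)={2,3,4,5,6,7} D(X)={3,5,6} D(Z)={4,5}: V {2,3,4,5,6,7}->{2}; X {3,5,6}->{3}; Z {4,5}->{5}
Constraint 4 (W + V = X) on D(W)={3,4} D(V)={2} D(X)={3}: W {3,4}->{}; V {2}->{}; X {3}->{}
So after all 4 constraints: D(X) = {}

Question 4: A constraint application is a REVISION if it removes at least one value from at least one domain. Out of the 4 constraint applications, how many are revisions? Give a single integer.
Answer: 3

Derivation:
Constraint 1 (Z < W) on D(Z)={1,2,3,4,5} D(W)={3,4,5,6,7}: no change => not a revision
Constraint 2 (W < Z) on D(W)={3,4,5,6,7} D(Z)={1,2,3,4,5}: W {3,4,5,6,7}->{3,4}; Z {1,2,3,4,5}->{4,5} => REVISION
Constraint 3 (V + X = Z) on D(V)={2,3,4,5,6,7} D(X)={3,5,6} D(Z)={4,5}: V {2,3,4,5,6,7}->{2}; X {3,5,6}->{3}; Z {4,5}->{5} => REVISION
Constraint 4 (W + V = X) on D(W)={3,4} D(V)={2} D(X)={3}: W {3,4}->{}; V {2}->{}; X {3}->{} => REVISION
Total revisions = 3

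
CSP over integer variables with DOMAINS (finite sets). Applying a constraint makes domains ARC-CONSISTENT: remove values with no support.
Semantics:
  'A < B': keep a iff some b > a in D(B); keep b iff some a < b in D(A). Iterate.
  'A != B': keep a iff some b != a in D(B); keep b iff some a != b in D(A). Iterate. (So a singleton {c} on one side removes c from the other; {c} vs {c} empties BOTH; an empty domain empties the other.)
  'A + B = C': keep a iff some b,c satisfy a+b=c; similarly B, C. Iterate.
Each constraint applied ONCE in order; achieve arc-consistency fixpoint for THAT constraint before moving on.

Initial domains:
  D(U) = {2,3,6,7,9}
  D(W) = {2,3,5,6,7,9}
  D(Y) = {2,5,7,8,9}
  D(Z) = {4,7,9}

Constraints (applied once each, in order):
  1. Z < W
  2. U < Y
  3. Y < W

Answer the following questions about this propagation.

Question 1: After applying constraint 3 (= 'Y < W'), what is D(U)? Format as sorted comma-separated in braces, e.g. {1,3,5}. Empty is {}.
Answer: {2,3,6,7}

Derivation:
Constraint 1 (Z < W) on D(Z)={4,7,9} D(W)={2,3,5,6,7,9}: Z {4,7,9}->{4,7}; W {2,3,5,6,7,9}->{5,6,7,9}
Constraint 2 (U < Y) on D(U)={2,3,6,7,9} D(Y)={2,5,7,8,9}: U {2,3,6,7,9}->{2,3,6,7}; Y {2,5,7,8,9}->{5,7,8,9}
Constraint 3 (Y < W) on D(Y)={5,7,8,9} D(W)={5,6,7,9}: Y {5,7,8,9}->{5,7,8}; W {5,6,7,9}->{6,7,9}
So after constraint 3: D(U) = {2,3,6,7}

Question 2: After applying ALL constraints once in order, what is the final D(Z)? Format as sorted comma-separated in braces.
Answer: {4,7}

Derivation:
Constraint 1 (Z < W) on D(Z)={4,7,9} D(W)={2,3,5,6,7,9}: Z {4,7,9}->{4,7}; W {2,3,5,6,7,9}->{5,6,7,9}
Constraint 2 (U < Y) on D(U)={2,3,6,7,9} D(Y)={2,5,7,8,9}: U {2,3,6,7,9}->{2,3,6,7}; Y {2,5,7,8,9}->{5,7,8,9}
Constraint 3 (Y < W) on D(Y)={5,7,8,9} D(W)={5,6,7,9}: Y {5,7,8,9}->{5,7,8}; W {5,6,7,9}->{6,7,9}
So after all 3 constraints: D(Z) = {4,7}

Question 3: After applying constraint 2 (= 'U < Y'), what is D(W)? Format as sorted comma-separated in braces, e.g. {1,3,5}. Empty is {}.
Constraint 1 (Z < W) on D(Z)={4,7,9} D(W)={2,3,5,6,7,9}: Z {4,7,9}->{4,7}; W {2,3,5,6,7,9}->{5,6,7,9}
Constraint 2 (U < Y) on D(U)={2,3,6,7,9} D(Y)={2,5,7,8,9}: U {2,3,6,7,9}->{2,3,6,7}; Y {2,5,7,8,9}->{5,7,8,9}
So after constraint 2: D(W) = {5,6,7,9}

Answer: {5,6,7,9}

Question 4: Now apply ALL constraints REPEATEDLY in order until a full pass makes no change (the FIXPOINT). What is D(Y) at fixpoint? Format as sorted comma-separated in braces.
pass 0 (initial): D(Y)={2,5,7,8,9}
pass 1: U {2,3,6,7,9}->{2,3,6,7}; W {2,3,5,6,7,9}->{6,7,9}; Y {2,5,7,8,9}->{5,7,8}; Z {4,7,9}->{4,7}
pass 2: no change
Fixpoint after 2 passes: D(Y) = {5,7,8}

Answer: {5,7,8}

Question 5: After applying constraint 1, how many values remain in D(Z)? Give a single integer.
Constraint 1 (Z < W) on D(Z)={4,7,9} D(W)={2,3,5,6,7,9}: Z {4,7,9}->{4,7}; W {2,3,5,6,7,9}->{5,6,7,9}
So after constraint 1: D(Z)={4,7}, size = 2

Answer: 2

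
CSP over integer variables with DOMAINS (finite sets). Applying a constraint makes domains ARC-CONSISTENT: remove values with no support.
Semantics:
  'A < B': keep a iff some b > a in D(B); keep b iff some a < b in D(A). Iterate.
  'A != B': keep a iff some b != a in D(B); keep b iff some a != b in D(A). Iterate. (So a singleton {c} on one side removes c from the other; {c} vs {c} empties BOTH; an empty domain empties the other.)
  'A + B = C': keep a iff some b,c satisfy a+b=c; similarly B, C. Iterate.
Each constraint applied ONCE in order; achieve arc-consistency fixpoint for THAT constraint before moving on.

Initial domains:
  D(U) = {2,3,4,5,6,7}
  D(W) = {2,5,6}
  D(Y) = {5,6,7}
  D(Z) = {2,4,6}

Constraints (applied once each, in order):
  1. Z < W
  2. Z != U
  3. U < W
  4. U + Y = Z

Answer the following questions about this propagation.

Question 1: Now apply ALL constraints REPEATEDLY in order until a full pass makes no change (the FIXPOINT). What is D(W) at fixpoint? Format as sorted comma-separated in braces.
pass 0 (initial): D(W)={2,5,6}
pass 1: U {2,3,4,5,6,7}->{}; W {2,5,6}->{5,6}; Y {5,6,7}->{}; Z {2,4,6}->{}
pass 2: W {5,6}->{}
pass 3: no change
Fixpoint after 3 passes: D(W) = {}

Answer: {}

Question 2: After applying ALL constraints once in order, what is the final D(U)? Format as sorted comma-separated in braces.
Answer: {}

Derivation:
Constraint 1 (Z < W) on D(Z)={2,4,6} D(W)={2,5,6}: Z {2,4,6}->{2,4}; W {2,5,6}->{5,6}
Constraint 2 (Z != U) on D(Z)={2,4} D(U)={2,3,4,5,6,7}: no change
Constraint 3 (U < W) on D(U)={2,3,4,5,6,7} D(W)={5,6}: U {2,3,4,5,6,7}->{2,3,4,5}
Constraint 4 (U + Y = Z) on D(U)={2,3,4,5} D(Y)={5,6,7} D(Z)={2,4}: U {2,3,4,5}->{}; Y {5,6,7}->{}; Z {2,4}->{}
So after all 4 constraints: D(U) = {}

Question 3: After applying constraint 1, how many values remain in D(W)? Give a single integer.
Answer: 2

Derivation:
Constraint 1 (Z < W) on D(Z)={2,4,6} D(W)={2,5,6}: Z {2,4,6}->{2,4}; W {2,5,6}->{5,6}
So after constraint 1: D(W)={5,6}, size = 2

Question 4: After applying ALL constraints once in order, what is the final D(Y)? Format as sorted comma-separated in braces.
Constraint 1 (Z < W) on D(Z)={2,4,6} D(W)={2,5,6}: Z {2,4,6}->{2,4}; W {2,5,6}->{5,6}
Constraint 2 (Z != U) on D(Z)={2,4} D(U)={2,3,4,5,6,7}: no change
Constraint 3 (U < W) on D(U)={2,3,4,5,6,7} D(W)={5,6}: U {2,3,4,5,6,7}->{2,3,4,5}
Constraint 4 (U + Y = Z) on D(U)={2,3,4,5} D(Y)={5,6,7} D(Z)={2,4}: U {2,3,4,5}->{}; Y {5,6,7}->{}; Z {2,4}->{}
So after all 4 constraints: D(Y) = {}

Answer: {}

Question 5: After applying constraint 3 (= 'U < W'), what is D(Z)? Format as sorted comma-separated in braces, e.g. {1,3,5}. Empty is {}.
Answer: {2,4}

Derivation:
Constraint 1 (Z < W) on D(Z)={2,4,6} D(W)={2,5,6}: Z {2,4,6}->{2,4}; W {2,5,6}->{5,6}
Constraint 2 (Z != U) on D(Z)={2,4} D(U)={2,3,4,5,6,7}: no change
Constraint 3 (U < W) on D(U)={2,3,4,5,6,7} D(W)={5,6}: U {2,3,4,5,6,7}->{2,3,4,5}
So after constraint 3: D(Z) = {2,4}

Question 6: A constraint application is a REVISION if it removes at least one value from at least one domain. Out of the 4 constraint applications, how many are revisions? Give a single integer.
Answer: 3

Derivation:
Constraint 1 (Z < W) on D(Z)={2,4,6} D(W)={2,5,6}: Z {2,4,6}->{2,4}; W {2,5,6}->{5,6} => REVISION
Constraint 2 (Z != U) on D(Z)={2,4} D(U)={2,3,4,5,6,7}: no change => not a revision
Constraint 3 (U < W) on D(U)={2,3,4,5,6,7} D(W)={5,6}: U {2,3,4,5,6,7}->{2,3,4,5} => REVISION
Constraint 4 (U + Y = Z) on D(U)={2,3,4,5} D(Y)={5,6,7} D(Z)={2,4}: U {2,3,4,5}->{}; Y {5,6,7}->{}; Z {2,4}->{} => REVISION
Total revisions = 3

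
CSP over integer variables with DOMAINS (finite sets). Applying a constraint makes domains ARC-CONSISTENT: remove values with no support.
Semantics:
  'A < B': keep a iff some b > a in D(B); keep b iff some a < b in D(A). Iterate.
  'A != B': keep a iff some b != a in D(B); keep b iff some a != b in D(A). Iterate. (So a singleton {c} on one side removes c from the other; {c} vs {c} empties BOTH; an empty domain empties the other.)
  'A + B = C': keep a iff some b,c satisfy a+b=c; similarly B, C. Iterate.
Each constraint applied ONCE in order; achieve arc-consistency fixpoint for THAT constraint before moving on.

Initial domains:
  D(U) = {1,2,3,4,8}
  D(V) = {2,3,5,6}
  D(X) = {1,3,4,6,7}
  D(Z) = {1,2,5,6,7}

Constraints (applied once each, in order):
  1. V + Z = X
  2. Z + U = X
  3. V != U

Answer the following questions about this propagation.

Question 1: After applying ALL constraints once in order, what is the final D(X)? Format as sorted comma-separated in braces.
Constraint 1 (V + Z = X) on D(V)={2,3,5,6} D(Z)={1,2,5,6,7} D(X)={1,3,4,6,7}: Z {1,2,5,6,7}->{1,2,5}; X {1,3,4,6,7}->{3,4,6,7}
Constraint 2 (Z + U = X) on D(Z)={1,2,5} D(U)={1,2,3,4,8} D(X)={3,4,6,7}: U {1,2,3,4,8}->{1,2,3,4}
Constraint 3 (V != U) on D(V)={2,3,5,6} D(U)={1,2,3,4}: no change
So after all 3 constraints: D(X) = {3,4,6,7}

Answer: {3,4,6,7}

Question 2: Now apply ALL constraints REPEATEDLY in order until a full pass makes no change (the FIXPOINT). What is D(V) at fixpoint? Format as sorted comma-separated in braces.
pass 0 (initial): D(V)={2,3,5,6}
pass 1: U {1,2,3,4,8}->{1,2,3,4}; X {1,3,4,6,7}->{3,4,6,7}; Z {1,2,5,6,7}->{1,2,5}
pass 2: no change
Fixpoint after 2 passes: D(V) = {2,3,5,6}

Answer: {2,3,5,6}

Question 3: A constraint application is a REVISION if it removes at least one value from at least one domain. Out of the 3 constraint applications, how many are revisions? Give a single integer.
Constraint 1 (V + Z = X) on D(V)={2,3,5,6} D(Z)={1,2,5,6,7} D(X)={1,3,4,6,7}: Z {1,2,5,6,7}->{1,2,5}; X {1,3,4,6,7}->{3,4,6,7} => REVISION
Constraint 2 (Z + U = X) on D(Z)={1,2,5} D(U)={1,2,3,4,8} D(X)={3,4,6,7}: U {1,2,3,4,8}->{1,2,3,4} => REVISION
Constraint 3 (V != U) on D(V)={2,3,5,6} D(U)={1,2,3,4}: no change => not a revision
Total revisions = 2

Answer: 2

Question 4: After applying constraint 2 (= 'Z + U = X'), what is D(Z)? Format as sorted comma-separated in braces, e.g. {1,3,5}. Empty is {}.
Constraint 1 (V + Z = X) on D(V)={2,3,5,6} D(Z)={1,2,5,6,7} D(X)={1,3,4,6,7}: Z {1,2,5,6,7}->{1,2,5}; X {1,3,4,6,7}->{3,4,6,7}
Constraint 2 (Z + U = X) on D(Z)={1,2,5} D(U)={1,2,3,4,8} D(X)={3,4,6,7}: U {1,2,3,4,8}->{1,2,3,4}
So after constraint 2: D(Z) = {1,2,5}

Answer: {1,2,5}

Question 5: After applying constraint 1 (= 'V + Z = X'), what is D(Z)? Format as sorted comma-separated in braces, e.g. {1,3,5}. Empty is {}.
Answer: {1,2,5}

Derivation:
Constraint 1 (V + Z = X) on D(V)={2,3,5,6} D(Z)={1,2,5,6,7} D(X)={1,3,4,6,7}: Z {1,2,5,6,7}->{1,2,5}; X {1,3,4,6,7}->{3,4,6,7}
So after constraint 1: D(Z) = {1,2,5}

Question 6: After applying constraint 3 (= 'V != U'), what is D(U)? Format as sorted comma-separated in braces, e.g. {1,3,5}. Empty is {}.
Constraint 1 (V + Z = X) on D(V)={2,3,5,6} D(Z)={1,2,5,6,7} D(X)={1,3,4,6,7}: Z {1,2,5,6,7}->{1,2,5}; X {1,3,4,6,7}->{3,4,6,7}
Constraint 2 (Z + U = X) on D(Z)={1,2,5} D(U)={1,2,3,4,8} D(X)={3,4,6,7}: U {1,2,3,4,8}->{1,2,3,4}
Constraint 3 (V != U) on D(V)={2,3,5,6} D(U)={1,2,3,4}: no change
So after constraint 3: D(U) = {1,2,3,4}

Answer: {1,2,3,4}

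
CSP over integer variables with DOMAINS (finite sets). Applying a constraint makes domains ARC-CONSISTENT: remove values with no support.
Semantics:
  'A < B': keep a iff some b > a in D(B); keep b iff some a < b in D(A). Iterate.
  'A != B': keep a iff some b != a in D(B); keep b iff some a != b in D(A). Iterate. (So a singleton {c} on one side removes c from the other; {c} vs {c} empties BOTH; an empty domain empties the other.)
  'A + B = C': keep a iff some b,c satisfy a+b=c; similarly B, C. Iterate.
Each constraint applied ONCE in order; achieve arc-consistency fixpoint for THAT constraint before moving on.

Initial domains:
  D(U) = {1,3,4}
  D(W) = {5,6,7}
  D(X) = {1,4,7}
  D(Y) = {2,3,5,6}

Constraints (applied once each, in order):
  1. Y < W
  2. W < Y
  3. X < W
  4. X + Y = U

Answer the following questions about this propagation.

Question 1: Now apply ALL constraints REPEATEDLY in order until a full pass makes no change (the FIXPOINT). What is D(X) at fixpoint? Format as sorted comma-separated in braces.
Answer: {}

Derivation:
pass 0 (initial): D(X)={1,4,7}
pass 1: U {1,3,4}->{}; W {5,6,7}->{5}; X {1,4,7}->{}; Y {2,3,5,6}->{}
pass 2: W {5}->{}
pass 3: no change
Fixpoint after 3 passes: D(X) = {}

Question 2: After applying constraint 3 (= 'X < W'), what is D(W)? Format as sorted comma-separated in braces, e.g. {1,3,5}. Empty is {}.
Answer: {5}

Derivation:
Constraint 1 (Y < W) on D(Y)={2,3,5,6} D(W)={5,6,7}: no change
Constraint 2 (W < Y) on D(W)={5,6,7} D(Y)={2,3,5,6}: W {5,6,7}->{5}; Y {2,3,5,6}->{6}
Constraint 3 (X < W) on D(X)={1,4,7} D(W)={5}: X {1,4,7}->{1,4}
So after constraint 3: D(W) = {5}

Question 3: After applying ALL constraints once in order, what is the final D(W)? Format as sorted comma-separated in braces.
Answer: {5}

Derivation:
Constraint 1 (Y < W) on D(Y)={2,3,5,6} D(W)={5,6,7}: no change
Constraint 2 (W < Y) on D(W)={5,6,7} D(Y)={2,3,5,6}: W {5,6,7}->{5}; Y {2,3,5,6}->{6}
Constraint 3 (X < W) on D(X)={1,4,7} D(W)={5}: X {1,4,7}->{1,4}
Constraint 4 (X + Y = U) on D(X)={1,4} D(Y)={6} D(U)={1,3,4}: X {1,4}->{}; Y {6}->{}; U {1,3,4}->{}
So after all 4 constraints: D(W) = {5}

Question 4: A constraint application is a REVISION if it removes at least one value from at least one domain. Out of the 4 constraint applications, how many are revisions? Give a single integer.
Constraint 1 (Y < W) on D(Y)={2,3,5,6} D(W)={5,6,7}: no change => not a revision
Constraint 2 (W < Y) on D(W)={5,6,7} D(Y)={2,3,5,6}: W {5,6,7}->{5}; Y {2,3,5,6}->{6} => REVISION
Constraint 3 (X < W) on D(X)={1,4,7} D(W)={5}: X {1,4,7}->{1,4} => REVISION
Constraint 4 (X + Y = U) on D(X)={1,4} D(Y)={6} D(U)={1,3,4}: X {1,4}->{}; Y {6}->{}; U {1,3,4}->{} => REVISION
Total revisions = 3

Answer: 3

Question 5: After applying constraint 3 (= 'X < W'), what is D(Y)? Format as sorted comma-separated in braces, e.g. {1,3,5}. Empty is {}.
Answer: {6}

Derivation:
Constraint 1 (Y < W) on D(Y)={2,3,5,6} D(W)={5,6,7}: no change
Constraint 2 (W < Y) on D(W)={5,6,7} D(Y)={2,3,5,6}: W {5,6,7}->{5}; Y {2,3,5,6}->{6}
Constraint 3 (X < W) on D(X)={1,4,7} D(W)={5}: X {1,4,7}->{1,4}
So after constraint 3: D(Y) = {6}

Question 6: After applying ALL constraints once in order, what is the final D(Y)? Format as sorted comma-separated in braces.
Answer: {}

Derivation:
Constraint 1 (Y < W) on D(Y)={2,3,5,6} D(W)={5,6,7}: no change
Constraint 2 (W < Y) on D(W)={5,6,7} D(Y)={2,3,5,6}: W {5,6,7}->{5}; Y {2,3,5,6}->{6}
Constraint 3 (X < W) on D(X)={1,4,7} D(W)={5}: X {1,4,7}->{1,4}
Constraint 4 (X + Y = U) on D(X)={1,4} D(Y)={6} D(U)={1,3,4}: X {1,4}->{}; Y {6}->{}; U {1,3,4}->{}
So after all 4 constraints: D(Y) = {}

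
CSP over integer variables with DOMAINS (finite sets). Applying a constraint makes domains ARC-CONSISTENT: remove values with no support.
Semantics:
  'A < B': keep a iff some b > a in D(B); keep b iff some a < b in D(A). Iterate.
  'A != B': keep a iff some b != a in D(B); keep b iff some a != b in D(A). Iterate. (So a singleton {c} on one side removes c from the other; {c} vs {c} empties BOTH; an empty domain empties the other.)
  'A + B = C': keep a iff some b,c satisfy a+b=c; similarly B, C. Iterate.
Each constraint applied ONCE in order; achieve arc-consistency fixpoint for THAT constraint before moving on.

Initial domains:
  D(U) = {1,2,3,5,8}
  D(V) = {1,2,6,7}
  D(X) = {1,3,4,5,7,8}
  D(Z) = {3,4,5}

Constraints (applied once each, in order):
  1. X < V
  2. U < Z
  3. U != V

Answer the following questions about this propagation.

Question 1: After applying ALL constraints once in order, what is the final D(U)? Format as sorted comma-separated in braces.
Answer: {1,2,3}

Derivation:
Constraint 1 (X < V) on D(X)={1,3,4,5,7,8} D(V)={1,2,6,7}: X {1,3,4,5,7,8}->{1,3,4,5}; V {1,2,6,7}->{2,6,7}
Constraint 2 (U < Z) on D(U)={1,2,3,5,8} D(Z)={3,4,5}: U {1,2,3,5,8}->{1,2,3}
Constraint 3 (U != V) on D(U)={1,2,3} D(V)={2,6,7}: no change
So after all 3 constraints: D(U) = {1,2,3}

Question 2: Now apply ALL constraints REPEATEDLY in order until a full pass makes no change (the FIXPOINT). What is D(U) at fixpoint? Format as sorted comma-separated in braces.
pass 0 (initial): D(U)={1,2,3,5,8}
pass 1: U {1,2,3,5,8}->{1,2,3}; V {1,2,6,7}->{2,6,7}; X {1,3,4,5,7,8}->{1,3,4,5}
pass 2: no change
Fixpoint after 2 passes: D(U) = {1,2,3}

Answer: {1,2,3}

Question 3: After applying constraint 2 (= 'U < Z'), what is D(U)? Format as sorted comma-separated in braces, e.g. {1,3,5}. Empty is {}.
Answer: {1,2,3}

Derivation:
Constraint 1 (X < V) on D(X)={1,3,4,5,7,8} D(V)={1,2,6,7}: X {1,3,4,5,7,8}->{1,3,4,5}; V {1,2,6,7}->{2,6,7}
Constraint 2 (U < Z) on D(U)={1,2,3,5,8} D(Z)={3,4,5}: U {1,2,3,5,8}->{1,2,3}
So after constraint 2: D(U) = {1,2,3}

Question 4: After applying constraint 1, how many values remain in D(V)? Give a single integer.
Answer: 3

Derivation:
Constraint 1 (X < V) on D(X)={1,3,4,5,7,8} D(V)={1,2,6,7}: X {1,3,4,5,7,8}->{1,3,4,5}; V {1,2,6,7}->{2,6,7}
So after constraint 1: D(V)={2,6,7}, size = 3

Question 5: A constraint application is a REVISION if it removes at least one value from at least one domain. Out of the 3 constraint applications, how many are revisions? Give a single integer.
Constraint 1 (X < V) on D(X)={1,3,4,5,7,8} D(V)={1,2,6,7}: X {1,3,4,5,7,8}->{1,3,4,5}; V {1,2,6,7}->{2,6,7} => REVISION
Constraint 2 (U < Z) on D(U)={1,2,3,5,8} D(Z)={3,4,5}: U {1,2,3,5,8}->{1,2,3} => REVISION
Constraint 3 (U != V) on D(U)={1,2,3} D(V)={2,6,7}: no change => not a revision
Total revisions = 2

Answer: 2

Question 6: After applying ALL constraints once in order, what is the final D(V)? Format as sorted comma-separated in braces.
Answer: {2,6,7}

Derivation:
Constraint 1 (X < V) on D(X)={1,3,4,5,7,8} D(V)={1,2,6,7}: X {1,3,4,5,7,8}->{1,3,4,5}; V {1,2,6,7}->{2,6,7}
Constraint 2 (U < Z) on D(U)={1,2,3,5,8} D(Z)={3,4,5}: U {1,2,3,5,8}->{1,2,3}
Constraint 3 (U != V) on D(U)={1,2,3} D(V)={2,6,7}: no change
So after all 3 constraints: D(V) = {2,6,7}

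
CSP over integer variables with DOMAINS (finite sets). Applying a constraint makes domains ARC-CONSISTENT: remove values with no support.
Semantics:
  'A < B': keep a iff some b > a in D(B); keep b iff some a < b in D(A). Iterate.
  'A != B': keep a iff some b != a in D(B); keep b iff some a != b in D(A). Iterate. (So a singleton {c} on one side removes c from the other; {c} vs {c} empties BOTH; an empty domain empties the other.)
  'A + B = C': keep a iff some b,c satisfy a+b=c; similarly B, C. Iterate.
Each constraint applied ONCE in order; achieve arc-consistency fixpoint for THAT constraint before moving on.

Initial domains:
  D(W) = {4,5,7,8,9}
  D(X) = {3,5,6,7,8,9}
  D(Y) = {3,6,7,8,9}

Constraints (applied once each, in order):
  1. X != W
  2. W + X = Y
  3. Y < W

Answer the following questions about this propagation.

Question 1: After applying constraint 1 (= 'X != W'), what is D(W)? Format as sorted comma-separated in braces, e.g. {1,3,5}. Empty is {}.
Answer: {4,5,7,8,9}

Derivation:
Constraint 1 (X != W) on D(X)={3,5,6,7,8,9} D(W)={4,5,7,8,9}: no change
So after constraint 1: D(W) = {4,5,7,8,9}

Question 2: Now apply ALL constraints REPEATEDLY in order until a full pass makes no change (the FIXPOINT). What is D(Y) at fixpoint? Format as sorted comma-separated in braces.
pass 0 (initial): D(Y)={3,6,7,8,9}
pass 1: W {4,5,7,8,9}->{}; X {3,5,6,7,8,9}->{3,5}; Y {3,6,7,8,9}->{}
pass 2: X {3,5}->{}
pass 3: no change
Fixpoint after 3 passes: D(Y) = {}

Answer: {}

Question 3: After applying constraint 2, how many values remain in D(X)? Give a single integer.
Constraint 1 (X != W) on D(X)={3,5,6,7,8,9} D(W)={4,5,7,8,9}: no change
Constraint 2 (W + X = Y) on D(W)={4,5,7,8,9} D(X)={3,5,6,7,8,9} D(Y)={3,6,7,8,9}: W {4,5,7,8,9}->{4,5}; X {3,5,6,7,8,9}->{3,5}; Y {3,6,7,8,9}->{7,8,9}
So after constraint 2: D(X)={3,5}, size = 2

Answer: 2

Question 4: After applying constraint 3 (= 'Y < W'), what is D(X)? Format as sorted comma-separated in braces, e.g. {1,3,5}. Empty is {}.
Answer: {3,5}

Derivation:
Constraint 1 (X != W) on D(X)={3,5,6,7,8,9} D(W)={4,5,7,8,9}: no change
Constraint 2 (W + X = Y) on D(W)={4,5,7,8,9} D(X)={3,5,6,7,8,9} D(Y)={3,6,7,8,9}: W {4,5,7,8,9}->{4,5}; X {3,5,6,7,8,9}->{3,5}; Y {3,6,7,8,9}->{7,8,9}
Constraint 3 (Y < W) on D(Y)={7,8,9} D(W)={4,5}: Y {7,8,9}->{}; W {4,5}->{}
So after constraint 3: D(X) = {3,5}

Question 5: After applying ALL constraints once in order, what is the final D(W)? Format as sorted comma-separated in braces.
Answer: {}

Derivation:
Constraint 1 (X != W) on D(X)={3,5,6,7,8,9} D(W)={4,5,7,8,9}: no change
Constraint 2 (W + X = Y) on D(W)={4,5,7,8,9} D(X)={3,5,6,7,8,9} D(Y)={3,6,7,8,9}: W {4,5,7,8,9}->{4,5}; X {3,5,6,7,8,9}->{3,5}; Y {3,6,7,8,9}->{7,8,9}
Constraint 3 (Y < W) on D(Y)={7,8,9} D(W)={4,5}: Y {7,8,9}->{}; W {4,5}->{}
So after all 3 constraints: D(W) = {}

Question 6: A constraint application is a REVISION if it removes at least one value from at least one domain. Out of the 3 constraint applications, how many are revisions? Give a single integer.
Answer: 2

Derivation:
Constraint 1 (X != W) on D(X)={3,5,6,7,8,9} D(W)={4,5,7,8,9}: no change => not a revision
Constraint 2 (W + X = Y) on D(W)={4,5,7,8,9} D(X)={3,5,6,7,8,9} D(Y)={3,6,7,8,9}: W {4,5,7,8,9}->{4,5}; X {3,5,6,7,8,9}->{3,5}; Y {3,6,7,8,9}->{7,8,9} => REVISION
Constraint 3 (Y < W) on D(Y)={7,8,9} D(W)={4,5}: Y {7,8,9}->{}; W {4,5}->{} => REVISION
Total revisions = 2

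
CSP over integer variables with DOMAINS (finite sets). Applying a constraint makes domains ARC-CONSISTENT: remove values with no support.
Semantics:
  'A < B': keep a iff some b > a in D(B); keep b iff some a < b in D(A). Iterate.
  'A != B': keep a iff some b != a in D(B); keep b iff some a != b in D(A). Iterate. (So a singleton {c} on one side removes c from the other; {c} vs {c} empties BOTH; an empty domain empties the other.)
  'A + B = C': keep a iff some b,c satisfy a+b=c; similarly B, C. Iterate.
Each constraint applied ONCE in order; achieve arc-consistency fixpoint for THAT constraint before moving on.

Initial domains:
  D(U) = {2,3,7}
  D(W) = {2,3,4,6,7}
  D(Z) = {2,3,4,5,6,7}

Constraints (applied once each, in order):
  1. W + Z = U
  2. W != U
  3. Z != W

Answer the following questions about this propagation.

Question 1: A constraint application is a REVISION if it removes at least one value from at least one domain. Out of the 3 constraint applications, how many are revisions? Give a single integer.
Constraint 1 (W + Z = U) on D(W)={2,3,4,6,7} D(Z)={2,3,4,5,6,7} D(U)={2,3,7}: W {2,3,4,6,7}->{2,3,4}; Z {2,3,4,5,6,7}->{3,4,5}; U {2,3,7}->{7} => REVISION
Constraint 2 (W != U) on D(W)={2,3,4} D(U)={7}: no change => not a revision
Constraint 3 (Z != W) on D(Z)={3,4,5} D(W)={2,3,4}: no change => not a revision
Total revisions = 1

Answer: 1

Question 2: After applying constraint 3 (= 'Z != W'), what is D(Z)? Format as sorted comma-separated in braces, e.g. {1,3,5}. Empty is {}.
Answer: {3,4,5}

Derivation:
Constraint 1 (W + Z = U) on D(W)={2,3,4,6,7} D(Z)={2,3,4,5,6,7} D(U)={2,3,7}: W {2,3,4,6,7}->{2,3,4}; Z {2,3,4,5,6,7}->{3,4,5}; U {2,3,7}->{7}
Constraint 2 (W != U) on D(W)={2,3,4} D(U)={7}: no change
Constraint 3 (Z != W) on D(Z)={3,4,5} D(W)={2,3,4}: no change
So after constraint 3: D(Z) = {3,4,5}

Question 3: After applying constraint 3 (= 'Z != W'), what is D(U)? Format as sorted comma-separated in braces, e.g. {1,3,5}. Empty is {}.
Answer: {7}

Derivation:
Constraint 1 (W + Z = U) on D(W)={2,3,4,6,7} D(Z)={2,3,4,5,6,7} D(U)={2,3,7}: W {2,3,4,6,7}->{2,3,4}; Z {2,3,4,5,6,7}->{3,4,5}; U {2,3,7}->{7}
Constraint 2 (W != U) on D(W)={2,3,4} D(U)={7}: no change
Constraint 3 (Z != W) on D(Z)={3,4,5} D(W)={2,3,4}: no change
So after constraint 3: D(U) = {7}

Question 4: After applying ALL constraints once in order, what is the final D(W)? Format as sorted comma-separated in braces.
Answer: {2,3,4}

Derivation:
Constraint 1 (W + Z = U) on D(W)={2,3,4,6,7} D(Z)={2,3,4,5,6,7} D(U)={2,3,7}: W {2,3,4,6,7}->{2,3,4}; Z {2,3,4,5,6,7}->{3,4,5}; U {2,3,7}->{7}
Constraint 2 (W != U) on D(W)={2,3,4} D(U)={7}: no change
Constraint 3 (Z != W) on D(Z)={3,4,5} D(W)={2,3,4}: no change
So after all 3 constraints: D(W) = {2,3,4}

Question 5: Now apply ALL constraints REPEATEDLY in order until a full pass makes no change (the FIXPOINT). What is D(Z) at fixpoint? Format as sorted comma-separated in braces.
Answer: {3,4,5}

Derivation:
pass 0 (initial): D(Z)={2,3,4,5,6,7}
pass 1: U {2,3,7}->{7}; W {2,3,4,6,7}->{2,3,4}; Z {2,3,4,5,6,7}->{3,4,5}
pass 2: no change
Fixpoint after 2 passes: D(Z) = {3,4,5}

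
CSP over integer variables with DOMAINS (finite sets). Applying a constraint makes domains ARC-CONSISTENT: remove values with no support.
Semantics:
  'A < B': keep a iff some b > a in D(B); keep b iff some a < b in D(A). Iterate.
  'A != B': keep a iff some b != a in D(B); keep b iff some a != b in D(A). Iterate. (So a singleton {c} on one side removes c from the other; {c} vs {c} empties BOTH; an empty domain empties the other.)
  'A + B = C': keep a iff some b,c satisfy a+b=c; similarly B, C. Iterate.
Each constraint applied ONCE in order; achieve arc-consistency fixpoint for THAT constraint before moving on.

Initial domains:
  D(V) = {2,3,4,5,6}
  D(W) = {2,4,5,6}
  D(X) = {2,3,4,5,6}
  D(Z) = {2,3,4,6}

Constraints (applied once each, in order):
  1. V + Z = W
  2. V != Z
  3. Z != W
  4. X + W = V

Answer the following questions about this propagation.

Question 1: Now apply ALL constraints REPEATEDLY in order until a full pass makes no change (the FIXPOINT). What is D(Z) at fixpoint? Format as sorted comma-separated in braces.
pass 0 (initial): D(Z)={2,3,4,6}
pass 1: V {2,3,4,5,6}->{}; W {2,4,5,6}->{}; X {2,3,4,5,6}->{}; Z {2,3,4,6}->{2,3,4}
pass 2: Z {2,3,4}->{}
pass 3: no change
Fixpoint after 3 passes: D(Z) = {}

Answer: {}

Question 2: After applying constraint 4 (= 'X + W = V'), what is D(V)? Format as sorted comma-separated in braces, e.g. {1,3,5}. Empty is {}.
Constraint 1 (V + Z = W) on D(V)={2,3,4,5,6} D(Z)={2,3,4,6} D(W)={2,4,5,6}: V {2,3,4,5,6}->{2,3,4}; Z {2,3,4,6}->{2,3,4}; W {2,4,5,6}->{4,5,6}
Constraint 2 (V != Z) on D(V)={2,3,4} D(Z)={2,3,4}: no change
Constraint 3 (Z != W) on D(Z)={2,3,4} D(W)={4,5,6}: no change
Constraint 4 (X + W = V) on D(X)={2,3,4,5,6} D(W)={4,5,6} D(V)={2,3,4}: X {2,3,4,5,6}->{}; W {4,5,6}->{}; V {2,3,4}->{}
So after constraint 4: D(V) = {}

Answer: {}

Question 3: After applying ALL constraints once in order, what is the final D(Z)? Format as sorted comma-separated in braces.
Constraint 1 (V + Z = W) on D(V)={2,3,4,5,6} D(Z)={2,3,4,6} D(W)={2,4,5,6}: V {2,3,4,5,6}->{2,3,4}; Z {2,3,4,6}->{2,3,4}; W {2,4,5,6}->{4,5,6}
Constraint 2 (V != Z) on D(V)={2,3,4} D(Z)={2,3,4}: no change
Constraint 3 (Z != W) on D(Z)={2,3,4} D(W)={4,5,6}: no change
Constraint 4 (X + W = V) on D(X)={2,3,4,5,6} D(W)={4,5,6} D(V)={2,3,4}: X {2,3,4,5,6}->{}; W {4,5,6}->{}; V {2,3,4}->{}
So after all 4 constraints: D(Z) = {2,3,4}

Answer: {2,3,4}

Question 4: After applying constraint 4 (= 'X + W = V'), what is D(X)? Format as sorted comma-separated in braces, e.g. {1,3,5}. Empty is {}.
Answer: {}

Derivation:
Constraint 1 (V + Z = W) on D(V)={2,3,4,5,6} D(Z)={2,3,4,6} D(W)={2,4,5,6}: V {2,3,4,5,6}->{2,3,4}; Z {2,3,4,6}->{2,3,4}; W {2,4,5,6}->{4,5,6}
Constraint 2 (V != Z) on D(V)={2,3,4} D(Z)={2,3,4}: no change
Constraint 3 (Z != W) on D(Z)={2,3,4} D(W)={4,5,6}: no change
Constraint 4 (X + W = V) on D(X)={2,3,4,5,6} D(W)={4,5,6} D(V)={2,3,4}: X {2,3,4,5,6}->{}; W {4,5,6}->{}; V {2,3,4}->{}
So after constraint 4: D(X) = {}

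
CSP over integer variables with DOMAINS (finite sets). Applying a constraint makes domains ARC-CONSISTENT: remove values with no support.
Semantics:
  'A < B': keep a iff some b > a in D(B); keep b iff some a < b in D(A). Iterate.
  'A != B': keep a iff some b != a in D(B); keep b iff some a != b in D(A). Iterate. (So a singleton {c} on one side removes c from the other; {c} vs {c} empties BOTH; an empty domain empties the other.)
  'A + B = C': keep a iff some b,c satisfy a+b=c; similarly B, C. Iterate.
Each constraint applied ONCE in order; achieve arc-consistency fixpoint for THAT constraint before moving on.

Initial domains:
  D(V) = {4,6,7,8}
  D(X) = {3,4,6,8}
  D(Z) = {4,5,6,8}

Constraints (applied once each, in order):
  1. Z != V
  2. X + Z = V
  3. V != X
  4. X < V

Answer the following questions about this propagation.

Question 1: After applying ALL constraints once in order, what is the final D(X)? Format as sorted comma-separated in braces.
Answer: {3,4}

Derivation:
Constraint 1 (Z != V) on D(Z)={4,5,6,8} D(V)={4,6,7,8}: no change
Constraint 2 (X + Z = V) on D(X)={3,4,6,8} D(Z)={4,5,6,8} D(V)={4,6,7,8}: X {3,4,6,8}->{3,4}; Z {4,5,6,8}->{4,5}; V {4,6,7,8}->{7,8}
Constraint 3 (V != X) on D(V)={7,8} D(X)={3,4}: no change
Constraint 4 (X < V) on D(X)={3,4} D(V)={7,8}: no change
So after all 4 constraints: D(X) = {3,4}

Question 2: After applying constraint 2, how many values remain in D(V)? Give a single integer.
Constraint 1 (Z != V) on D(Z)={4,5,6,8} D(V)={4,6,7,8}: no change
Constraint 2 (X + Z = V) on D(X)={3,4,6,8} D(Z)={4,5,6,8} D(V)={4,6,7,8}: X {3,4,6,8}->{3,4}; Z {4,5,6,8}->{4,5}; V {4,6,7,8}->{7,8}
So after constraint 2: D(V)={7,8}, size = 2

Answer: 2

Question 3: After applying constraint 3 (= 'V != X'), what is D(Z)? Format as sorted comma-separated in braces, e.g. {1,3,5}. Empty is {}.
Constraint 1 (Z != V) on D(Z)={4,5,6,8} D(V)={4,6,7,8}: no change
Constraint 2 (X + Z = V) on D(X)={3,4,6,8} D(Z)={4,5,6,8} D(V)={4,6,7,8}: X {3,4,6,8}->{3,4}; Z {4,5,6,8}->{4,5}; V {4,6,7,8}->{7,8}
Constraint 3 (V != X) on D(V)={7,8} D(X)={3,4}: no change
So after constraint 3: D(Z) = {4,5}

Answer: {4,5}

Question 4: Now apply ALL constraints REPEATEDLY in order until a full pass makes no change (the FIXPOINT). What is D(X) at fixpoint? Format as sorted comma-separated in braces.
Answer: {3,4}

Derivation:
pass 0 (initial): D(X)={3,4,6,8}
pass 1: V {4,6,7,8}->{7,8}; X {3,4,6,8}->{3,4}; Z {4,5,6,8}->{4,5}
pass 2: no change
Fixpoint after 2 passes: D(X) = {3,4}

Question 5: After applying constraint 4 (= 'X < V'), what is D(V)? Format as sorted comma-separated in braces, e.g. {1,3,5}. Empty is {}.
Answer: {7,8}

Derivation:
Constraint 1 (Z != V) on D(Z)={4,5,6,8} D(V)={4,6,7,8}: no change
Constraint 2 (X + Z = V) on D(X)={3,4,6,8} D(Z)={4,5,6,8} D(V)={4,6,7,8}: X {3,4,6,8}->{3,4}; Z {4,5,6,8}->{4,5}; V {4,6,7,8}->{7,8}
Constraint 3 (V != X) on D(V)={7,8} D(X)={3,4}: no change
Constraint 4 (X < V) on D(X)={3,4} D(V)={7,8}: no change
So after constraint 4: D(V) = {7,8}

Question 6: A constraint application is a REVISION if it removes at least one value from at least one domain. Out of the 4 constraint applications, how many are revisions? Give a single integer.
Constraint 1 (Z != V) on D(Z)={4,5,6,8} D(V)={4,6,7,8}: no change => not a revision
Constraint 2 (X + Z = V) on D(X)={3,4,6,8} D(Z)={4,5,6,8} D(V)={4,6,7,8}: X {3,4,6,8}->{3,4}; Z {4,5,6,8}->{4,5}; V {4,6,7,8}->{7,8} => REVISION
Constraint 3 (V != X) on D(V)={7,8} D(X)={3,4}: no change => not a revision
Constraint 4 (X < V) on D(X)={3,4} D(V)={7,8}: no change => not a revision
Total revisions = 1

Answer: 1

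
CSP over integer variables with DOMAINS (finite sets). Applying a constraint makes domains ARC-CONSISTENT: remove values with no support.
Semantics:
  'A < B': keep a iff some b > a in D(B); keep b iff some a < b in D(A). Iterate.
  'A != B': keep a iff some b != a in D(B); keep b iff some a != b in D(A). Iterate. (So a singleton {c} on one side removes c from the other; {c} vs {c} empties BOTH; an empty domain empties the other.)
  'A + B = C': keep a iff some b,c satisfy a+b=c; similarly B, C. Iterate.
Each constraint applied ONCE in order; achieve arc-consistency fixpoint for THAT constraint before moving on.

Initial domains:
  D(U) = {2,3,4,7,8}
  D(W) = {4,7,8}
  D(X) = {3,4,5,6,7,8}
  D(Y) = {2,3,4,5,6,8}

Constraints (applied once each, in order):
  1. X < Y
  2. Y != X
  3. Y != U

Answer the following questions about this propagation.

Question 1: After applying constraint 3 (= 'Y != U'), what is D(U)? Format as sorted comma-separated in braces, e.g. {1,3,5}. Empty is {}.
Constraint 1 (X < Y) on D(X)={3,4,5,6,7,8} D(Y)={2,3,4,5,6,8}: X {3,4,5,6,7,8}->{3,4,5,6,7}; Y {2,3,4,5,6,8}->{4,5,6,8}
Constraint 2 (Y != X) on D(Y)={4,5,6,8} D(X)={3,4,5,6,7}: no change
Constraint 3 (Y != U) on D(Y)={4,5,6,8} D(U)={2,3,4,7,8}: no change
So after constraint 3: D(U) = {2,3,4,7,8}

Answer: {2,3,4,7,8}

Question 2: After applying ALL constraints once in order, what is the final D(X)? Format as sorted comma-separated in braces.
Constraint 1 (X < Y) on D(X)={3,4,5,6,7,8} D(Y)={2,3,4,5,6,8}: X {3,4,5,6,7,8}->{3,4,5,6,7}; Y {2,3,4,5,6,8}->{4,5,6,8}
Constraint 2 (Y != X) on D(Y)={4,5,6,8} D(X)={3,4,5,6,7}: no change
Constraint 3 (Y != U) on D(Y)={4,5,6,8} D(U)={2,3,4,7,8}: no change
So after all 3 constraints: D(X) = {3,4,5,6,7}

Answer: {3,4,5,6,7}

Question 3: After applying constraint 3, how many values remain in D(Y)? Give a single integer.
Answer: 4

Derivation:
Constraint 1 (X < Y) on D(X)={3,4,5,6,7,8} D(Y)={2,3,4,5,6,8}: X {3,4,5,6,7,8}->{3,4,5,6,7}; Y {2,3,4,5,6,8}->{4,5,6,8}
Constraint 2 (Y != X) on D(Y)={4,5,6,8} D(X)={3,4,5,6,7}: no change
Constraint 3 (Y != U) on D(Y)={4,5,6,8} D(U)={2,3,4,7,8}: no change
So after constraint 3: D(Y)={4,5,6,8}, size = 4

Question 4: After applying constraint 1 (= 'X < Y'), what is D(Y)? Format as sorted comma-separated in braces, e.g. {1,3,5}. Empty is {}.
Answer: {4,5,6,8}

Derivation:
Constraint 1 (X < Y) on D(X)={3,4,5,6,7,8} D(Y)={2,3,4,5,6,8}: X {3,4,5,6,7,8}->{3,4,5,6,7}; Y {2,3,4,5,6,8}->{4,5,6,8}
So after constraint 1: D(Y) = {4,5,6,8}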